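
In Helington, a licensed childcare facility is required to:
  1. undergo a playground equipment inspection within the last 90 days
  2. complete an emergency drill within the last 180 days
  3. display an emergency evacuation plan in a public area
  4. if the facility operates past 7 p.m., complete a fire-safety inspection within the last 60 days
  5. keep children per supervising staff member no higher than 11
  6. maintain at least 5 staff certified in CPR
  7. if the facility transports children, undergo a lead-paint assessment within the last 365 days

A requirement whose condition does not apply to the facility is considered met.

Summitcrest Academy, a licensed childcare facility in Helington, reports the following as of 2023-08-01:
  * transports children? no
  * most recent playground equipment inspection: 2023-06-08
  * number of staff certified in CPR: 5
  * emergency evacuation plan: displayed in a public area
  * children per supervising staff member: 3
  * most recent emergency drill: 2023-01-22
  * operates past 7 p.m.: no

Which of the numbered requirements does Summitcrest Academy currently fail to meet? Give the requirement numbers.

2

1. playground equipment inspection 54 days ago vs limit 90 → met
2. emergency drill 191 days ago vs limit 180 → not met
3. emergency evacuation plan present → met
4. condition 'operates past 7 p.m.' does not hold → requirement n/a → met
5. children per supervising staff member 3 ≤ 11 → met
6. staff certified in CPR 5 ≥ 5 → met
7. condition 'transports children' does not hold → requirement n/a → met
Not met: 2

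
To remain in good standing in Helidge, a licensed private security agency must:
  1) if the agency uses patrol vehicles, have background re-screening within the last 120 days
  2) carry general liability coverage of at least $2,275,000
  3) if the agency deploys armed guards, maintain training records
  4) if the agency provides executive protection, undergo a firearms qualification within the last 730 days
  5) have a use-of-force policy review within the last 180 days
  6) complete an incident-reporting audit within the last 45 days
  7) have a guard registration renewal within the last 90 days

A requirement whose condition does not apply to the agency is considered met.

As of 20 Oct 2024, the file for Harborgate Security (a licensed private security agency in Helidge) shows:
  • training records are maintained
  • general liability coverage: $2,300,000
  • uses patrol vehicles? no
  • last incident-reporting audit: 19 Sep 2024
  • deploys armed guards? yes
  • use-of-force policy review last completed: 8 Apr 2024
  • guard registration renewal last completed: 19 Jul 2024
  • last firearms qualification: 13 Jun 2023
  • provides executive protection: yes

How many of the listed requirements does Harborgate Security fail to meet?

1. condition 'uses patrol vehicles' does not hold → requirement n/a → met
2. general liability coverage $2,300,000 ≥ $2,275,000 → met
3. condition 'deploys armed guards' holds; training records present → met
4. condition 'provides executive protection' holds; firearms qualification 495 days ago vs limit 730 → met
5. use-of-force policy review 195 days ago vs limit 180 → not met
6. incident-reporting audit 31 days ago vs limit 45 → met
7. guard registration renewal 93 days ago vs limit 90 → not met
Not met: 2 of 7

2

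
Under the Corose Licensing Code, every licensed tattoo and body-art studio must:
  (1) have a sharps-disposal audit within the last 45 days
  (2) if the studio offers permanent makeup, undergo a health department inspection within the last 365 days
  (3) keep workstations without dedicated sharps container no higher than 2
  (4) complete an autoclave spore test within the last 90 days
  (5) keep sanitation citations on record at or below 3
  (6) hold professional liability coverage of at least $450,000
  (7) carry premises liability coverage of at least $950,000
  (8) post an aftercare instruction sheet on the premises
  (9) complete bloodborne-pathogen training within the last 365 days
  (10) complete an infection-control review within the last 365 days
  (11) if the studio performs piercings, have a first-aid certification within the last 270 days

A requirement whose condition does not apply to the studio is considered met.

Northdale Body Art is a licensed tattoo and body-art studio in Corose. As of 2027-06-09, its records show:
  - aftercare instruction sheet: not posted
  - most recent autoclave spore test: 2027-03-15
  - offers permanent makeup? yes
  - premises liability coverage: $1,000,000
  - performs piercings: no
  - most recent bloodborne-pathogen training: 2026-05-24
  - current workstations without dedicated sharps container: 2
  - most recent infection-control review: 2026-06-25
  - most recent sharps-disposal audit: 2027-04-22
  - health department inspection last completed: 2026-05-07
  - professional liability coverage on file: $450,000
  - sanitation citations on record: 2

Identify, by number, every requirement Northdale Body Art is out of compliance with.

1, 2, 8, 9

1. sharps-disposal audit 48 days ago vs limit 45 → not met
2. condition 'offers permanent makeup' holds; health department inspection 398 days ago vs limit 365 → not met
3. workstations without dedicated sharps container 2 ≤ 2 → met
4. autoclave spore test 86 days ago vs limit 90 → met
5. sanitation citations on record 2 ≤ 3 → met
6. professional liability coverage $450,000 ≥ $450,000 → met
7. premises liability coverage $1,000,000 ≥ $950,000 → met
8. aftercare instruction sheet absent → not met
9. bloodborne-pathogen training 381 days ago vs limit 365 → not met
10. infection-control review 349 days ago vs limit 365 → met
11. condition 'performs piercings' does not hold → requirement n/a → met
Not met: 1, 2, 8, 9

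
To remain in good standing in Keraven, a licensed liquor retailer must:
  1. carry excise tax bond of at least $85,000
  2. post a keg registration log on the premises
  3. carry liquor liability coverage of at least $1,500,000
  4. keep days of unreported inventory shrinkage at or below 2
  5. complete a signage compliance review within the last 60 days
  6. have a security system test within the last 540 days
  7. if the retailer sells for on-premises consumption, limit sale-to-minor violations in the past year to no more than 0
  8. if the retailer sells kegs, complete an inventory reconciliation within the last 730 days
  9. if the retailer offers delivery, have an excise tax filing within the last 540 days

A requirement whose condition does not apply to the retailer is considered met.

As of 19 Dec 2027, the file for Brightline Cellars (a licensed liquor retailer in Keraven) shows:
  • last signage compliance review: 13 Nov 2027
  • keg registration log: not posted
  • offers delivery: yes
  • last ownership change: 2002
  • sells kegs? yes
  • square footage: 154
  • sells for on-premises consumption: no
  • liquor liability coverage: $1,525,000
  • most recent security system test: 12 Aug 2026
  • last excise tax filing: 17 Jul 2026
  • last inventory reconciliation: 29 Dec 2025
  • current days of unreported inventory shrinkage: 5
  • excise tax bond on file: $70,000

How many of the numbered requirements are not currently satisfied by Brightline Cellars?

1. excise tax bond $70,000 < $85,000 → not met
2. keg registration log absent → not met
3. liquor liability coverage $1,525,000 ≥ $1,500,000 → met
4. days of unreported inventory shrinkage 5 > 2 → not met
5. signage compliance review 36 days ago vs limit 60 → met
6. security system test 494 days ago vs limit 540 → met
7. condition 'sells for on-premises consumption' does not hold → requirement n/a → met
8. condition 'sells kegs' holds; inventory reconciliation 720 days ago vs limit 730 → met
9. condition 'offers delivery' holds; excise tax filing 520 days ago vs limit 540 → met
Not met: 3 of 9

3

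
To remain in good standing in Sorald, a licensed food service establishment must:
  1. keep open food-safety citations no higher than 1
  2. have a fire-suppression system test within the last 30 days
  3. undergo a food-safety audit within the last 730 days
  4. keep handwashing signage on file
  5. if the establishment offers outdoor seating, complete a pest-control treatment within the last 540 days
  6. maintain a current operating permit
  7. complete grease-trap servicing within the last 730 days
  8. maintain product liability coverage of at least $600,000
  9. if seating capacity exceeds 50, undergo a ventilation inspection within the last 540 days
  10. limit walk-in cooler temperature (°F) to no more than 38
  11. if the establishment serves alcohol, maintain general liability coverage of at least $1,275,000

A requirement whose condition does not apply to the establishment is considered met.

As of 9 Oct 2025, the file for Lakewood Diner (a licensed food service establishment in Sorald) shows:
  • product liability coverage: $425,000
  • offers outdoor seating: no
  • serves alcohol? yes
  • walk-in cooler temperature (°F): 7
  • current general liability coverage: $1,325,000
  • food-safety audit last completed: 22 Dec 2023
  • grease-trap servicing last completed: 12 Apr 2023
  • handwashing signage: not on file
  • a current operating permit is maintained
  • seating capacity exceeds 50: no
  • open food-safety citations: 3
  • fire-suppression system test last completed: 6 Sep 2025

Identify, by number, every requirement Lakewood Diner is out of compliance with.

1. open food-safety citations 3 > 1 → not met
2. fire-suppression system test 33 days ago vs limit 30 → not met
3. food-safety audit 657 days ago vs limit 730 → met
4. handwashing signage absent → not met
5. condition 'offers outdoor seating' does not hold → requirement n/a → met
6. current operating permit present → met
7. grease-trap servicing 911 days ago vs limit 730 → not met
8. product liability coverage $425,000 < $600,000 → not met
9. condition 'seating capacity exceeds 50' does not hold → requirement n/a → met
10. walk-in cooler temperature (°F) 7 ≤ 38 → met
11. condition 'serves alcohol' holds; general liability coverage $1,325,000 ≥ $1,275,000 → met
Not met: 1, 2, 4, 7, 8

1, 2, 4, 7, 8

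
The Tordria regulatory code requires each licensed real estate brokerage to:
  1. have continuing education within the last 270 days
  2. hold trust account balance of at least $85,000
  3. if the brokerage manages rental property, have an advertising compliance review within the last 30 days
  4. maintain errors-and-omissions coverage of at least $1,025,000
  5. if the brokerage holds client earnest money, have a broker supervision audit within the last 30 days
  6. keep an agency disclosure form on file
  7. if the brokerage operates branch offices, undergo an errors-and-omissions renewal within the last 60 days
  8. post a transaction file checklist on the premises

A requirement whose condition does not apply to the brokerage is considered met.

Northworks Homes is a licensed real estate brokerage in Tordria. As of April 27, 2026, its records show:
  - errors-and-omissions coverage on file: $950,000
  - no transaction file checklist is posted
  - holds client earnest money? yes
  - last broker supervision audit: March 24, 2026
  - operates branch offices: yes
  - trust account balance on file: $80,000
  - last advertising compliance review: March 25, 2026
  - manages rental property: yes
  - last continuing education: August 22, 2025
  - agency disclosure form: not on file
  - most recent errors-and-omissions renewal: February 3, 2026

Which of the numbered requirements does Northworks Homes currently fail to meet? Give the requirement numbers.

2, 3, 4, 5, 6, 7, 8

1. continuing education 248 days ago vs limit 270 → met
2. trust account balance $80,000 < $85,000 → not met
3. condition 'manages rental property' holds; advertising compliance review 33 days ago vs limit 30 → not met
4. errors-and-omissions coverage $950,000 < $1,025,000 → not met
5. condition 'holds client earnest money' holds; broker supervision audit 34 days ago vs limit 30 → not met
6. agency disclosure form absent → not met
7. condition 'operates branch offices' holds; errors-and-omissions renewal 83 days ago vs limit 60 → not met
8. transaction file checklist absent → not met
Not met: 2, 3, 4, 5, 6, 7, 8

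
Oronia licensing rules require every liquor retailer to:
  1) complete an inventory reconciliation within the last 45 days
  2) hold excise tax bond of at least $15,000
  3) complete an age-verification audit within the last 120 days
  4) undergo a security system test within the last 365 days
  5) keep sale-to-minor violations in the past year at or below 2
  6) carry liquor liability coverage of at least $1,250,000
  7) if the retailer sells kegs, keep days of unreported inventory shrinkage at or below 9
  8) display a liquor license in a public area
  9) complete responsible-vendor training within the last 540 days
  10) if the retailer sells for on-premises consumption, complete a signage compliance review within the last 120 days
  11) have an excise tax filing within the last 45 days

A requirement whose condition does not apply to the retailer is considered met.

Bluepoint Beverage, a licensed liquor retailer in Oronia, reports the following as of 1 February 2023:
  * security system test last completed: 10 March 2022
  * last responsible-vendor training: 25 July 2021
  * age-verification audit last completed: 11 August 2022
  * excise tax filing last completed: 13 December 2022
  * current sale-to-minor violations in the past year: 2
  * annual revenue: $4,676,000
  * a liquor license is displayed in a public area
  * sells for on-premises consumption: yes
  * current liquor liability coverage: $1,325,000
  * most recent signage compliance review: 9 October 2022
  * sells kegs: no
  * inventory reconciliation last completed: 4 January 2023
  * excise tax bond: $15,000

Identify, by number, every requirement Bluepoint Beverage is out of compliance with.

3, 9, 11

1. inventory reconciliation 28 days ago vs limit 45 → met
2. excise tax bond $15,000 ≥ $15,000 → met
3. age-verification audit 174 days ago vs limit 120 → not met
4. security system test 328 days ago vs limit 365 → met
5. sale-to-minor violations in the past year 2 ≤ 2 → met
6. liquor liability coverage $1,325,000 ≥ $1,250,000 → met
7. condition 'sells kegs' does not hold → requirement n/a → met
8. liquor license present → met
9. responsible-vendor training 556 days ago vs limit 540 → not met
10. condition 'sells for on-premises consumption' holds; signage compliance review 115 days ago vs limit 120 → met
11. excise tax filing 50 days ago vs limit 45 → not met
Not met: 3, 9, 11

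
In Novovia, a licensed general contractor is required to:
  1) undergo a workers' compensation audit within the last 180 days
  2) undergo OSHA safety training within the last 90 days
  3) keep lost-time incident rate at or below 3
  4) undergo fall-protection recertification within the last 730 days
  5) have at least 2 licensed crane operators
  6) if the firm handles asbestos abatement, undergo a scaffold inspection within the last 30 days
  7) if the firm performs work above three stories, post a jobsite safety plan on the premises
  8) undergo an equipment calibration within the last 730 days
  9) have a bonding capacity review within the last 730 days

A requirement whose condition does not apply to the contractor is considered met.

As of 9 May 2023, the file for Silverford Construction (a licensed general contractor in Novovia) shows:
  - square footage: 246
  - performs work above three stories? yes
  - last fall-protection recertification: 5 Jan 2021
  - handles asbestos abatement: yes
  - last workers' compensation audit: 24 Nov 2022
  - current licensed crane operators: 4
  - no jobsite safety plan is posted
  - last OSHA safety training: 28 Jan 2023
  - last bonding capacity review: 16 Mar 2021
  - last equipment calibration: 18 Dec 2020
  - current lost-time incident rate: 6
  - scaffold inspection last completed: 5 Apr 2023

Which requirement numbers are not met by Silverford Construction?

2, 3, 4, 6, 7, 8, 9

1. workers' compensation audit 166 days ago vs limit 180 → met
2. OSHA safety training 101 days ago vs limit 90 → not met
3. lost-time incident rate 6 > 3 → not met
4. fall-protection recertification 854 days ago vs limit 730 → not met
5. licensed crane operators 4 ≥ 2 → met
6. condition 'handles asbestos abatement' holds; scaffold inspection 34 days ago vs limit 30 → not met
7. condition 'performs work above three stories' holds; jobsite safety plan absent → not met
8. equipment calibration 872 days ago vs limit 730 → not met
9. bonding capacity review 784 days ago vs limit 730 → not met
Not met: 2, 3, 4, 6, 7, 8, 9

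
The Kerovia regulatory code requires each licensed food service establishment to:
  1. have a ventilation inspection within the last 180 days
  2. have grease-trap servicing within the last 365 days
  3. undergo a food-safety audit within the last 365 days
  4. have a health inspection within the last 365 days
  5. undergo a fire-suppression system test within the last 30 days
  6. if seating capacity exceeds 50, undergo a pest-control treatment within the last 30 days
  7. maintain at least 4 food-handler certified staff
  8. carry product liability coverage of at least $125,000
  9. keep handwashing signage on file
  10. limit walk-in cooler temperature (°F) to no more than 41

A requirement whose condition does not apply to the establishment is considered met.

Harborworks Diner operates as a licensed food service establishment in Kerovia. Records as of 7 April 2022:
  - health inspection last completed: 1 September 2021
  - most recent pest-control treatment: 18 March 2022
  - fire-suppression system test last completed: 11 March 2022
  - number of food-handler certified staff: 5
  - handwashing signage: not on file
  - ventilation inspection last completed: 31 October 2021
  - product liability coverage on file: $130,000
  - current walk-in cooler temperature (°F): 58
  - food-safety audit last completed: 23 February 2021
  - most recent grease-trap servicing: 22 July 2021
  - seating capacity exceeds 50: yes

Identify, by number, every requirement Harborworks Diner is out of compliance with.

3, 9, 10

1. ventilation inspection 158 days ago vs limit 180 → met
2. grease-trap servicing 259 days ago vs limit 365 → met
3. food-safety audit 408 days ago vs limit 365 → not met
4. health inspection 218 days ago vs limit 365 → met
5. fire-suppression system test 27 days ago vs limit 30 → met
6. condition 'seating capacity exceeds 50' holds; pest-control treatment 20 days ago vs limit 30 → met
7. food-handler certified staff 5 ≥ 4 → met
8. product liability coverage $130,000 ≥ $125,000 → met
9. handwashing signage absent → not met
10. walk-in cooler temperature (°F) 58 > 41 → not met
Not met: 3, 9, 10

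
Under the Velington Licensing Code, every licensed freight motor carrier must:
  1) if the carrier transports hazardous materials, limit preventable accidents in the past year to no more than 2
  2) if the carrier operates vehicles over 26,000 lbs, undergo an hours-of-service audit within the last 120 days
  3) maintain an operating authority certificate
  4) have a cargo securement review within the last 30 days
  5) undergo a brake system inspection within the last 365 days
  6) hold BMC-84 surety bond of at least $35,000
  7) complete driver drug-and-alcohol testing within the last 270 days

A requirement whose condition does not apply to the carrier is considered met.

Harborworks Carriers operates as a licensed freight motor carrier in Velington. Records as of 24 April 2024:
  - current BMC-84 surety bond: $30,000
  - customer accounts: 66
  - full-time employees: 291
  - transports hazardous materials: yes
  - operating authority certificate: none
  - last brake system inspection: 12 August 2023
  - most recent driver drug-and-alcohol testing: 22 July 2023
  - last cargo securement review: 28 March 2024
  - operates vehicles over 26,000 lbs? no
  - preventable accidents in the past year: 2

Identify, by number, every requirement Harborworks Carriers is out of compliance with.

1. condition 'transports hazardous materials' holds; preventable accidents in the past year 2 ≤ 2 → met
2. condition 'operates vehicles over 26,000 lbs' does not hold → requirement n/a → met
3. operating authority certificate absent → not met
4. cargo securement review 27 days ago vs limit 30 → met
5. brake system inspection 256 days ago vs limit 365 → met
6. BMC-84 surety bond $30,000 < $35,000 → not met
7. driver drug-and-alcohol testing 277 days ago vs limit 270 → not met
Not met: 3, 6, 7

3, 6, 7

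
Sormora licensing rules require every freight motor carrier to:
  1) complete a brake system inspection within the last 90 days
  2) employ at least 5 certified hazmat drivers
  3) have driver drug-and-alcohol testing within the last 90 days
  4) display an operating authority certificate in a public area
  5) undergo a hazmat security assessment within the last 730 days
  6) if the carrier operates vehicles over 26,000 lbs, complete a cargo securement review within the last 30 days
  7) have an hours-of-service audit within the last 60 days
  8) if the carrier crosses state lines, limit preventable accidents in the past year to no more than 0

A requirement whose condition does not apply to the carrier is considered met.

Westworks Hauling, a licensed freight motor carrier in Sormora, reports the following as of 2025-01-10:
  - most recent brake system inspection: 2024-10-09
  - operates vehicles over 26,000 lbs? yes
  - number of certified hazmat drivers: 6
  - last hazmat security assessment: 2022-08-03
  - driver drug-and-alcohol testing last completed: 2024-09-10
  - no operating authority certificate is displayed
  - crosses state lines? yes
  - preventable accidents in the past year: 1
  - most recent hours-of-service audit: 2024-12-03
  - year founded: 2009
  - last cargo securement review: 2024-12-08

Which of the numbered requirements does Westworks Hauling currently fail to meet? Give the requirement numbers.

1, 3, 4, 5, 6, 8

1. brake system inspection 93 days ago vs limit 90 → not met
2. certified hazmat drivers 6 ≥ 5 → met
3. driver drug-and-alcohol testing 122 days ago vs limit 90 → not met
4. operating authority certificate absent → not met
5. hazmat security assessment 891 days ago vs limit 730 → not met
6. condition 'operates vehicles over 26,000 lbs' holds; cargo securement review 33 days ago vs limit 30 → not met
7. hours-of-service audit 38 days ago vs limit 60 → met
8. condition 'crosses state lines' holds; preventable accidents in the past year 1 > 0 → not met
Not met: 1, 3, 4, 5, 6, 8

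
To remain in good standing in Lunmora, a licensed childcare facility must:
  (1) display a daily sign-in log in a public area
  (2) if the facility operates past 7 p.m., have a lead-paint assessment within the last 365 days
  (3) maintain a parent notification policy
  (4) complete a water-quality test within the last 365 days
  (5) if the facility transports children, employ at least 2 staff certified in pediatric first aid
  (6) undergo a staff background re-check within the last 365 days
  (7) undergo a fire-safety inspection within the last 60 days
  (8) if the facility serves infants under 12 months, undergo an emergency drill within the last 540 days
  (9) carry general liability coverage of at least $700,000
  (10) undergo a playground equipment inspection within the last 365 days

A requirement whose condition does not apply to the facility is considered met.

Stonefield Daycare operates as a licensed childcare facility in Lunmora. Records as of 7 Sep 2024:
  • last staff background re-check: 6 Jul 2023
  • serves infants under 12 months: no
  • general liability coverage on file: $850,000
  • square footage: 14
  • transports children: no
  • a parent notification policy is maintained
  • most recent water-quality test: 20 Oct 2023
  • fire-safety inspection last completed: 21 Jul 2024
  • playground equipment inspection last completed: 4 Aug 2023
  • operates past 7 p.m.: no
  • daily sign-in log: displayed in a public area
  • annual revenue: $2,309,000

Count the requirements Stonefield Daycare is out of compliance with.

2

1. daily sign-in log present → met
2. condition 'operates past 7 p.m.' does not hold → requirement n/a → met
3. parent notification policy present → met
4. water-quality test 323 days ago vs limit 365 → met
5. condition 'transports children' does not hold → requirement n/a → met
6. staff background re-check 429 days ago vs limit 365 → not met
7. fire-safety inspection 48 days ago vs limit 60 → met
8. condition 'serves infants under 12 months' does not hold → requirement n/a → met
9. general liability coverage $850,000 ≥ $700,000 → met
10. playground equipment inspection 400 days ago vs limit 365 → not met
Not met: 2 of 10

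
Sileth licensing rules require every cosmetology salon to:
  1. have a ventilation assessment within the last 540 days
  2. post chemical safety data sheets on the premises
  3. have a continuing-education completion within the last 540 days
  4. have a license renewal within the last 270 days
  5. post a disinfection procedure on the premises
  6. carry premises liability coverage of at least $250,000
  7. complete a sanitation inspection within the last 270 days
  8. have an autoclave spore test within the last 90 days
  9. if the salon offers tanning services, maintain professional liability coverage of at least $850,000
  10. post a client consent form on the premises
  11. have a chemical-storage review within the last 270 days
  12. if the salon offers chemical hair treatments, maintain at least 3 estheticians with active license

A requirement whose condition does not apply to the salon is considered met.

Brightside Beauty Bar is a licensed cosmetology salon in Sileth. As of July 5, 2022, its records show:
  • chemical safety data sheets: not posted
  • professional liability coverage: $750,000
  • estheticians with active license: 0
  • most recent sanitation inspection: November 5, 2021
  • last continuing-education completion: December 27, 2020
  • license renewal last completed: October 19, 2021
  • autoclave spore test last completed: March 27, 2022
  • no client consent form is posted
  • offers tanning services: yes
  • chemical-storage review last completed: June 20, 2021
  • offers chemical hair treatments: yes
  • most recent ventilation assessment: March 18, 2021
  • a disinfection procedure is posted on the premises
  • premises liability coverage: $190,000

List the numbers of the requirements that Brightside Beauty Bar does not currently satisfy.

2, 3, 6, 8, 9, 10, 11, 12

1. ventilation assessment 474 days ago vs limit 540 → met
2. chemical safety data sheets absent → not met
3. continuing-education completion 555 days ago vs limit 540 → not met
4. license renewal 259 days ago vs limit 270 → met
5. disinfection procedure present → met
6. premises liability coverage $190,000 < $250,000 → not met
7. sanitation inspection 242 days ago vs limit 270 → met
8. autoclave spore test 100 days ago vs limit 90 → not met
9. condition 'offers tanning services' holds; professional liability coverage $750,000 < $850,000 → not met
10. client consent form absent → not met
11. chemical-storage review 380 days ago vs limit 270 → not met
12. condition 'offers chemical hair treatments' holds; estheticians with active license 0 < 3 → not met
Not met: 2, 3, 6, 8, 9, 10, 11, 12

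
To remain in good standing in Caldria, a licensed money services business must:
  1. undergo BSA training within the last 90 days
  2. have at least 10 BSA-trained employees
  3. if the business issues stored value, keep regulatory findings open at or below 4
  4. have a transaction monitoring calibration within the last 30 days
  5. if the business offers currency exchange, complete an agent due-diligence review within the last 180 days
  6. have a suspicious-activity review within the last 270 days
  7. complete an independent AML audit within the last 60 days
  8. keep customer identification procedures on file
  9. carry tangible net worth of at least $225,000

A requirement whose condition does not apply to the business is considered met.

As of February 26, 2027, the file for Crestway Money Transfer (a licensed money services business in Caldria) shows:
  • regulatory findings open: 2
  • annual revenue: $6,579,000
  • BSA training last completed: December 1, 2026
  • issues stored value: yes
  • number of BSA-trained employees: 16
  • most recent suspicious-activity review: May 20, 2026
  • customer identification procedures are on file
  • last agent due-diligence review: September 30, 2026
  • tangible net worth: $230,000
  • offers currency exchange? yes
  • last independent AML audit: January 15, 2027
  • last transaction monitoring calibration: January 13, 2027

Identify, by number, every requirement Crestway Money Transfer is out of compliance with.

4, 6

1. BSA training 87 days ago vs limit 90 → met
2. BSA-trained employees 16 ≥ 10 → met
3. condition 'issues stored value' holds; regulatory findings open 2 ≤ 4 → met
4. transaction monitoring calibration 44 days ago vs limit 30 → not met
5. condition 'offers currency exchange' holds; agent due-diligence review 149 days ago vs limit 180 → met
6. suspicious-activity review 282 days ago vs limit 270 → not met
7. independent AML audit 42 days ago vs limit 60 → met
8. customer identification procedures present → met
9. tangible net worth $230,000 ≥ $225,000 → met
Not met: 4, 6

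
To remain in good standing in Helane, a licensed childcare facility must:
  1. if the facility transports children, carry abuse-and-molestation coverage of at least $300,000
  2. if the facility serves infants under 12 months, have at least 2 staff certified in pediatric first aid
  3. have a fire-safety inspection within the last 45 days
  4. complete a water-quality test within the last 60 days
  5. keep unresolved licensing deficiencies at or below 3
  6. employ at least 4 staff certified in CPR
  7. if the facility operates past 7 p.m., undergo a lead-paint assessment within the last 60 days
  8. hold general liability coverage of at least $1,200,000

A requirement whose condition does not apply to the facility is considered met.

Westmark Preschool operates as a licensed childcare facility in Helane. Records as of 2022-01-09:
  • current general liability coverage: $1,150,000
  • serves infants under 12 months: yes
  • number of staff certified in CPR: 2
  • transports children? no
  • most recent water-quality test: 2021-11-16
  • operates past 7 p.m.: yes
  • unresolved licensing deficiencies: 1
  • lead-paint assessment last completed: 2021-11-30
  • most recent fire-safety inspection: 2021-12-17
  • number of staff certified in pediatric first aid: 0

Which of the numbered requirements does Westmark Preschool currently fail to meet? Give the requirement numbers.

2, 6, 8

1. condition 'transports children' does not hold → requirement n/a → met
2. condition 'serves infants under 12 months' holds; staff certified in pediatric first aid 0 < 2 → not met
3. fire-safety inspection 23 days ago vs limit 45 → met
4. water-quality test 54 days ago vs limit 60 → met
5. unresolved licensing deficiencies 1 ≤ 3 → met
6. staff certified in CPR 2 < 4 → not met
7. condition 'operates past 7 p.m.' holds; lead-paint assessment 40 days ago vs limit 60 → met
8. general liability coverage $1,150,000 < $1,200,000 → not met
Not met: 2, 6, 8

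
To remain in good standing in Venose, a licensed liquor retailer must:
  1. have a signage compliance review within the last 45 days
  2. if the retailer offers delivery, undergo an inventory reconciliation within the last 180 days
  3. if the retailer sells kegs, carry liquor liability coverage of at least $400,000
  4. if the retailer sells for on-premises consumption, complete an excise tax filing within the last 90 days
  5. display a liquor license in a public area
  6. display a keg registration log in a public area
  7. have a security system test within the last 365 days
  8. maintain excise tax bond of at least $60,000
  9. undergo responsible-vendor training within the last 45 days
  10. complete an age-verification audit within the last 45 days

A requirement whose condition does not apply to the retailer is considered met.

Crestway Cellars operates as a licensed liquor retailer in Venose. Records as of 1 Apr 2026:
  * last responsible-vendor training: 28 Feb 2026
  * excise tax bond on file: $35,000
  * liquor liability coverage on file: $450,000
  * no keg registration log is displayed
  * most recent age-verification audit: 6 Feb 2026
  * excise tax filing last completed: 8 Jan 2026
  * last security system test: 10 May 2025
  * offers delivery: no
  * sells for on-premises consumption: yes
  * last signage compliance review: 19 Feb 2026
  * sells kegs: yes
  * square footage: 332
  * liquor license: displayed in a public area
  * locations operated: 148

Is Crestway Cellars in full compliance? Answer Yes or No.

No

1. signage compliance review 41 days ago vs limit 45 → met
2. condition 'offers delivery' does not hold → requirement n/a → met
3. condition 'sells kegs' holds; liquor liability coverage $450,000 ≥ $400,000 → met
4. condition 'sells for on-premises consumption' holds; excise tax filing 83 days ago vs limit 90 → met
5. liquor license present → met
6. keg registration log absent → not met
7. security system test 326 days ago vs limit 365 → met
8. excise tax bond $35,000 < $60,000 → not met
9. responsible-vendor training 32 days ago vs limit 45 → met
10. age-verification audit 54 days ago vs limit 45 → not met
Not met: 6, 8, 10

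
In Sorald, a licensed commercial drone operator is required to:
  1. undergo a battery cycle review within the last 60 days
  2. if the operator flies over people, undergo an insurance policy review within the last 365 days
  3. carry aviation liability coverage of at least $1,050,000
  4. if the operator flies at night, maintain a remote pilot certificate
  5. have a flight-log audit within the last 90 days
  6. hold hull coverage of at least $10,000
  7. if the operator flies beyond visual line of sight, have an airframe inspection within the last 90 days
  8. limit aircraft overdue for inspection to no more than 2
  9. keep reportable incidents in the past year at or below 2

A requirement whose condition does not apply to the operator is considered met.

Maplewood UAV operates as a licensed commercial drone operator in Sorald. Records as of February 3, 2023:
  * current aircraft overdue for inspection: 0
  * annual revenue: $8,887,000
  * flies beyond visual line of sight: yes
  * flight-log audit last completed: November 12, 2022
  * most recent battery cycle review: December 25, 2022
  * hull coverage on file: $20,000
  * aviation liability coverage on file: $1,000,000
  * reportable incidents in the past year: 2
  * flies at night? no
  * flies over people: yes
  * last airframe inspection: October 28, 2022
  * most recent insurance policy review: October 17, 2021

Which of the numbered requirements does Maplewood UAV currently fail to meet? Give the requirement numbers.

2, 3, 7

1. battery cycle review 40 days ago vs limit 60 → met
2. condition 'flies over people' holds; insurance policy review 474 days ago vs limit 365 → not met
3. aviation liability coverage $1,000,000 < $1,050,000 → not met
4. condition 'flies at night' does not hold → requirement n/a → met
5. flight-log audit 83 days ago vs limit 90 → met
6. hull coverage $20,000 ≥ $10,000 → met
7. condition 'flies beyond visual line of sight' holds; airframe inspection 98 days ago vs limit 90 → not met
8. aircraft overdue for inspection 0 ≤ 2 → met
9. reportable incidents in the past year 2 ≤ 2 → met
Not met: 2, 3, 7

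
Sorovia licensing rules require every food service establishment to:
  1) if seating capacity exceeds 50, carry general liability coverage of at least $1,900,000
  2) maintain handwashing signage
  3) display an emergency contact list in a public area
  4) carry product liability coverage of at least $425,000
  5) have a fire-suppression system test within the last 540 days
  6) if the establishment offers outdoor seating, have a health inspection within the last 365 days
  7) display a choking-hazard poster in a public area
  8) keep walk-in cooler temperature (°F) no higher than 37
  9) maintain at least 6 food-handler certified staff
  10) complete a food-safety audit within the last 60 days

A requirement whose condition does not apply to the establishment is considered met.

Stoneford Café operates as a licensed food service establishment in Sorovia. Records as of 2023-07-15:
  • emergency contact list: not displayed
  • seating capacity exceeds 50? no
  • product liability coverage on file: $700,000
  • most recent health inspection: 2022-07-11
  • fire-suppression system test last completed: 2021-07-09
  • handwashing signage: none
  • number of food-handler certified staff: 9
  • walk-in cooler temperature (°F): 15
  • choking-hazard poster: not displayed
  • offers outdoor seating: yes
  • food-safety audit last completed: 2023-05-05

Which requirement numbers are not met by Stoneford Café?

2, 3, 5, 6, 7, 10

1. condition 'seating capacity exceeds 50' does not hold → requirement n/a → met
2. handwashing signage absent → not met
3. emergency contact list absent → not met
4. product liability coverage $700,000 ≥ $425,000 → met
5. fire-suppression system test 736 days ago vs limit 540 → not met
6. condition 'offers outdoor seating' holds; health inspection 369 days ago vs limit 365 → not met
7. choking-hazard poster absent → not met
8. walk-in cooler temperature (°F) 15 ≤ 37 → met
9. food-handler certified staff 9 ≥ 6 → met
10. food-safety audit 71 days ago vs limit 60 → not met
Not met: 2, 3, 5, 6, 7, 10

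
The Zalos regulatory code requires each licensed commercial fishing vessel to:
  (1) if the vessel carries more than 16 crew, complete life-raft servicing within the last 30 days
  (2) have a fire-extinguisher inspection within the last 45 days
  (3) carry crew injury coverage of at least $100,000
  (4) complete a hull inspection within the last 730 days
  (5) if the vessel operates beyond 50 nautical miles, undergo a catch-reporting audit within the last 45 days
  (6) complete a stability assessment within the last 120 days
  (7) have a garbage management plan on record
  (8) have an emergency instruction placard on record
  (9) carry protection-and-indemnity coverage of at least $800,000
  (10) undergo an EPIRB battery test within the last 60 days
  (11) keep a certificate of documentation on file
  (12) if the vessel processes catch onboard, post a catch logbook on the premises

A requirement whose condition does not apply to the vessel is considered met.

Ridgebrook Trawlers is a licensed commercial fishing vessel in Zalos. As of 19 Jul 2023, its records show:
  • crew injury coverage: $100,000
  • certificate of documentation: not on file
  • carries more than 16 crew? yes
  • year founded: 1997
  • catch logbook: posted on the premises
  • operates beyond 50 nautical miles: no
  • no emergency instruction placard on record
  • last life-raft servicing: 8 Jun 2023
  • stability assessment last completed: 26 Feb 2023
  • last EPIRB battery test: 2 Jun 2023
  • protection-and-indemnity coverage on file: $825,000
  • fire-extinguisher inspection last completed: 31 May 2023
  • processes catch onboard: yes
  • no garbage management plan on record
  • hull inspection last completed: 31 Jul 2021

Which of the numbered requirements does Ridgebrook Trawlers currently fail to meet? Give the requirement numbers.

1. condition 'carries more than 16 crew' holds; life-raft servicing 41 days ago vs limit 30 → not met
2. fire-extinguisher inspection 49 days ago vs limit 45 → not met
3. crew injury coverage $100,000 ≥ $100,000 → met
4. hull inspection 718 days ago vs limit 730 → met
5. condition 'operates beyond 50 nautical miles' does not hold → requirement n/a → met
6. stability assessment 143 days ago vs limit 120 → not met
7. garbage management plan absent → not met
8. emergency instruction placard absent → not met
9. protection-and-indemnity coverage $825,000 ≥ $800,000 → met
10. EPIRB battery test 47 days ago vs limit 60 → met
11. certificate of documentation absent → not met
12. condition 'processes catch onboard' holds; catch logbook present → met
Not met: 1, 2, 6, 7, 8, 11

1, 2, 6, 7, 8, 11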